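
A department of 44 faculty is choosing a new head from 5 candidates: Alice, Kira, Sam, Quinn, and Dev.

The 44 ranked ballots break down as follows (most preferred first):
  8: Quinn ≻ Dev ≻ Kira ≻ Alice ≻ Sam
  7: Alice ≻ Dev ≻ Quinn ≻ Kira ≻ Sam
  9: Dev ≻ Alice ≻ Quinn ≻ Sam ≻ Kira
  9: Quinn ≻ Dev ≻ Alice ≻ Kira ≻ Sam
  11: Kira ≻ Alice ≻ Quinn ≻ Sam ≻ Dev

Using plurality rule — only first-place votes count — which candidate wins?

First-place votes: Alice 7, Kira 11, Sam 0, Quinn 17, Dev 9.

Quinn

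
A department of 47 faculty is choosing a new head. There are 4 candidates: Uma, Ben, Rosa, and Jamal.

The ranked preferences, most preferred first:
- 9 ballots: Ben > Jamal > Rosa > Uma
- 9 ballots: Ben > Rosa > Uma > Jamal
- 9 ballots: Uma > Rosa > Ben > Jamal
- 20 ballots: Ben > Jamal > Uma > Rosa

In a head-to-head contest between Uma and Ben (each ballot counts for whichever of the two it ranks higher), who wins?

Ben

Uma is ranked above Ben on 9 ballots; Ben above Uma on 38.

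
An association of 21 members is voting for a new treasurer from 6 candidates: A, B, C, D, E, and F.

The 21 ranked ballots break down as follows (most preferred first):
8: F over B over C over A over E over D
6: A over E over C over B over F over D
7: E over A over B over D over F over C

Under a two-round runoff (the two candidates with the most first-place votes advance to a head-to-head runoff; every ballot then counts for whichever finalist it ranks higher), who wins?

Round 1 first-place votes: A 6, B 0, C 0, D 0, E 7, F 8. F and E advance.
Runoff: F is ranked above E on 8 ballots, E above F on 13.

E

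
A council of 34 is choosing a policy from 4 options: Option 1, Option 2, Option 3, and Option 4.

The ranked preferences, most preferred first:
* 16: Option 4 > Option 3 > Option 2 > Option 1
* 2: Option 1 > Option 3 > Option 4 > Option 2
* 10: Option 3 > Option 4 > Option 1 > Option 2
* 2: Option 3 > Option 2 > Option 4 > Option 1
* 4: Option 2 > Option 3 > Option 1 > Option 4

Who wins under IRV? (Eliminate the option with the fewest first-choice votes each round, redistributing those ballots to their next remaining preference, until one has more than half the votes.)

Option 3

Round 1: Option 1 2, Option 2 4, Option 3 12, Option 4 16. Option 1 eliminated.
Round 2: Option 2 4, Option 3 14, Option 4 16. Option 2 eliminated.
Round 3: Option 3 18, Option 4 16. Option 3 has a majority (≥18).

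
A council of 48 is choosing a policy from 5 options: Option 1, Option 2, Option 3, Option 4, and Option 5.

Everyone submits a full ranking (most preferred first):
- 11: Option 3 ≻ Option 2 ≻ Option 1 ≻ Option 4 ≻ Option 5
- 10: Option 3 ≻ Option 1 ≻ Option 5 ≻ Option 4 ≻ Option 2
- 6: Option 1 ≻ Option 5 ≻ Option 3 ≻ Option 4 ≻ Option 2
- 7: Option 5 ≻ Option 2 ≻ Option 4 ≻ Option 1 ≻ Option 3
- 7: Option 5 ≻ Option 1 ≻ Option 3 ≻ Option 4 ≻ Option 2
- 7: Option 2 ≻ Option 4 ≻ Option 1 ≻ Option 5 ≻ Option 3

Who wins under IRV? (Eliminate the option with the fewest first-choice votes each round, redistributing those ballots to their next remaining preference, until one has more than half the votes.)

Option 5

Round 1: Option 1 6, Option 2 7, Option 3 21, Option 4 0, Option 5 14. Option 4 eliminated.
Round 2: Option 1 6, Option 2 7, Option 3 21, Option 5 14. Option 1 eliminated.
Round 3: Option 2 7, Option 3 21, Option 5 20. Option 2 eliminated.
Round 4: Option 3 21, Option 5 27. Option 5 has a majority (≥25).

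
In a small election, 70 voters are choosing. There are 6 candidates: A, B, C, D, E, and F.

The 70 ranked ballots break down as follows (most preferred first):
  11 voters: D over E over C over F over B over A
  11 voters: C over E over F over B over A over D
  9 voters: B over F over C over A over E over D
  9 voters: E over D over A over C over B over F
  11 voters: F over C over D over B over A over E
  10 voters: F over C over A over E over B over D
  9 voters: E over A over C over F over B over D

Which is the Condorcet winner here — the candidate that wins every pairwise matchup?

C vs A: 52–18
C vs B: 61–9
C vs D: 50–20
C vs E: 41–29
C vs F: 40–30
C beats every other candidate.

C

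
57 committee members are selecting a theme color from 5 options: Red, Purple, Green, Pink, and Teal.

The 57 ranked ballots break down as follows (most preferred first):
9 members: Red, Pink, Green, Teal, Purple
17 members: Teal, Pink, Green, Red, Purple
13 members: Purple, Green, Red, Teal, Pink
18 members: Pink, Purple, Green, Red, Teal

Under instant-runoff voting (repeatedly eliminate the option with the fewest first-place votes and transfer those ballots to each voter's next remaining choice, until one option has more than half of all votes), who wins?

Round 1: Red 9, Purple 13, Green 0, Pink 18, Teal 17. Green eliminated.
Round 2: Red 9, Purple 13, Pink 18, Teal 17. Red eliminated.
Round 3: Purple 13, Pink 27, Teal 17. Purple eliminated.
Round 4: Pink 27, Teal 30. Teal has a majority (≥29).

Teal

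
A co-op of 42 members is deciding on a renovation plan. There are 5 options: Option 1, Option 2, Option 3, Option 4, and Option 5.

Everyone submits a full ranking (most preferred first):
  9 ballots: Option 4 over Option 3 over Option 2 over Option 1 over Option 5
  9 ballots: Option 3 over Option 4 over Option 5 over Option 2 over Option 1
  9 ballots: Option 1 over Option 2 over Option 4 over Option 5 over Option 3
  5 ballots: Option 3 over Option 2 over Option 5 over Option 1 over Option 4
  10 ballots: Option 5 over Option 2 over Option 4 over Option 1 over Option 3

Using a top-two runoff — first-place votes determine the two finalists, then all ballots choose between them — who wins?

Option 3

Round 1 first-place votes: Option 1 9, Option 2 0, Option 3 14, Option 4 9, Option 5 10. Option 3 and Option 5 advance.
Runoff: Option 3 is ranked above Option 5 on 23 ballots, Option 5 above Option 3 on 19.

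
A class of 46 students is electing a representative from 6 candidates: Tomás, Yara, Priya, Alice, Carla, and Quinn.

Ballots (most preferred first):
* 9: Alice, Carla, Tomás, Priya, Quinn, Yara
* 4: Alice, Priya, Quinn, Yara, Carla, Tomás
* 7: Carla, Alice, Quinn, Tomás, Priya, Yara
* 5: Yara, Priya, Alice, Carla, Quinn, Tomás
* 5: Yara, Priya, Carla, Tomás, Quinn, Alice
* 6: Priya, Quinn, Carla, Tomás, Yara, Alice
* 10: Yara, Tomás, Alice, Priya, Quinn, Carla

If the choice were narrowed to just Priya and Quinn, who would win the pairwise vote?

Priya

Priya is ranked above Quinn on 39 ballots; Quinn above Priya on 7.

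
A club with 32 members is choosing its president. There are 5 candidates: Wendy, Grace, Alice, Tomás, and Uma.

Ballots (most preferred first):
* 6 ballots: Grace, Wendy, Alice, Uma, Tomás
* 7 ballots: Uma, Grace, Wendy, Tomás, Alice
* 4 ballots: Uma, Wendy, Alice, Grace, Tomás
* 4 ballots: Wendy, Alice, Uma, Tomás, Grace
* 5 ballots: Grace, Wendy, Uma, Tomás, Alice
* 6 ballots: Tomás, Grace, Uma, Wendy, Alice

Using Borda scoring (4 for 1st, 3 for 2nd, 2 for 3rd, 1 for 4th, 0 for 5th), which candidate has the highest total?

Wendy: 6×3 + 7×2 + 4×3 + 4×4 + 5×3 + 6×1 = 81
Grace: 6×4 + 7×3 + 4×1 + 4×0 + 5×4 + 6×3 = 87
Alice: 6×2 + 7×0 + 4×2 + 4×3 + 5×0 + 6×0 = 32
Tomás: 6×0 + 7×1 + 4×0 + 4×1 + 5×1 + 6×4 = 40
Uma: 6×1 + 7×4 + 4×4 + 4×2 + 5×2 + 6×2 = 80

Grace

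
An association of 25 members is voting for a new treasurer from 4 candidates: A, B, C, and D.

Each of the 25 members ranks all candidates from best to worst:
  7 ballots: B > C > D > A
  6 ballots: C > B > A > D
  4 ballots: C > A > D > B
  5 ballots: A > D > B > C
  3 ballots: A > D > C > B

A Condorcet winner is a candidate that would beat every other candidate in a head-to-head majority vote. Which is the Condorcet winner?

C

C vs A: 17–8
C vs B: 13–12
C vs D: 17–8
C beats every other candidate.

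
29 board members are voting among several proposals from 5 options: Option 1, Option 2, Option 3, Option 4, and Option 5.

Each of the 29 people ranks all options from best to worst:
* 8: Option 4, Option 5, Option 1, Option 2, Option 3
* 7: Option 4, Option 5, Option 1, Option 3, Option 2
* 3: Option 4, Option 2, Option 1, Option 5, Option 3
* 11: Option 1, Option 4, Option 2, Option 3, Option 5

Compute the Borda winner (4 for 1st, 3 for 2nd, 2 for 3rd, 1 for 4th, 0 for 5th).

Option 4

Option 1: 8×2 + 7×2 + 3×2 + 11×4 = 80
Option 2: 8×1 + 7×0 + 3×3 + 11×2 = 39
Option 3: 8×0 + 7×1 + 3×0 + 11×1 = 18
Option 4: 8×4 + 7×4 + 3×4 + 11×3 = 105
Option 5: 8×3 + 7×3 + 3×1 + 11×0 = 48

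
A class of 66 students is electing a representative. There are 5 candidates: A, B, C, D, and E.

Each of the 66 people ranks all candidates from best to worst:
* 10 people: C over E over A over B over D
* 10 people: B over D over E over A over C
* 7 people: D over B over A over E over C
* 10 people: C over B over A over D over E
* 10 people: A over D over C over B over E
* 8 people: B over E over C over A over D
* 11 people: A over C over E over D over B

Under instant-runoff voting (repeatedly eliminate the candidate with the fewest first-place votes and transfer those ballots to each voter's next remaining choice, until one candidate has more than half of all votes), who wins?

Round 1: A 21, B 18, C 20, D 7, E 0. E eliminated.
Round 2: A 21, B 18, C 20, D 7. D eliminated.
Round 3: A 21, B 25, C 20. C eliminated.
Round 4: A 31, B 35. B has a majority (≥34).

B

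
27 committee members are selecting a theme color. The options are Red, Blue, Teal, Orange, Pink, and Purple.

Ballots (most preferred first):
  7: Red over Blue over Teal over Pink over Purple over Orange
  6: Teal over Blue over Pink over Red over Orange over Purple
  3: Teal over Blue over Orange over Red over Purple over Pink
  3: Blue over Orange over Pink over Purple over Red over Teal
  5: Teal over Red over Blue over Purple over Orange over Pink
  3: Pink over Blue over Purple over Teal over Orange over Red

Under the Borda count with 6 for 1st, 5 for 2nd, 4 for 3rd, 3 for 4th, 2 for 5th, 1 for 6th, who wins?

Red: 7×6 + 6×3 + 3×3 + 3×2 + 5×5 + 3×1 = 103
Blue: 7×5 + 6×5 + 3×5 + 3×6 + 5×4 + 3×5 = 133
Teal: 7×4 + 6×6 + 3×6 + 3×1 + 5×6 + 3×3 = 124
Orange: 7×1 + 6×2 + 3×4 + 3×5 + 5×2 + 3×2 = 62
Pink: 7×3 + 6×4 + 3×1 + 3×4 + 5×1 + 3×6 = 83
Purple: 7×2 + 6×1 + 3×2 + 3×3 + 5×3 + 3×4 = 62

Blue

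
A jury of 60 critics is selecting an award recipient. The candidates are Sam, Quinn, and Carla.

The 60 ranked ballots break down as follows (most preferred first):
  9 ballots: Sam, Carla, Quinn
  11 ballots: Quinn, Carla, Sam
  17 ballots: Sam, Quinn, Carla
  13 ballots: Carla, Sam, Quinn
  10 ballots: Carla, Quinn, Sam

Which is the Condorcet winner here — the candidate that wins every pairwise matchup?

Carla

Carla vs Sam: 34–26
Carla vs Quinn: 32–28
Carla beats every other candidate.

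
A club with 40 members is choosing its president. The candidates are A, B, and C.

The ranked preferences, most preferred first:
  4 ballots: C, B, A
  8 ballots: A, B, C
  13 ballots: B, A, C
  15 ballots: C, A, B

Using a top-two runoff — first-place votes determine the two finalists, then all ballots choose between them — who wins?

B

Round 1 first-place votes: A 8, B 13, C 19. C and B advance.
Runoff: C is ranked above B on 19 ballots, B above C on 21.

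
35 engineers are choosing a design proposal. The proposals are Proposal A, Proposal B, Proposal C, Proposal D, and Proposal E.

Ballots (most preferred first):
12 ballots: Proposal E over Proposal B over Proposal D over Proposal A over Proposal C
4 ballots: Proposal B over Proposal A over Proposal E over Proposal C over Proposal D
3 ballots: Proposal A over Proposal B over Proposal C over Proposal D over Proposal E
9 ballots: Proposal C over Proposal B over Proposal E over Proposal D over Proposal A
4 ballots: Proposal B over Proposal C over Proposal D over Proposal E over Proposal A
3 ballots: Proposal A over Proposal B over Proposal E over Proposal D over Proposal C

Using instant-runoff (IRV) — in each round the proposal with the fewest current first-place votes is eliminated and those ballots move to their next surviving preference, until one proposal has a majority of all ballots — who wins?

Round 1: Proposal A 6, Proposal B 8, Proposal C 9, Proposal D 0, Proposal E 12. Proposal D eliminated.
Round 2: Proposal A 6, Proposal B 8, Proposal C 9, Proposal E 12. Proposal A eliminated.
Round 3: Proposal B 14, Proposal C 9, Proposal E 12. Proposal C eliminated.
Round 4: Proposal B 23, Proposal E 12. Proposal B has a majority (≥18).

Proposal B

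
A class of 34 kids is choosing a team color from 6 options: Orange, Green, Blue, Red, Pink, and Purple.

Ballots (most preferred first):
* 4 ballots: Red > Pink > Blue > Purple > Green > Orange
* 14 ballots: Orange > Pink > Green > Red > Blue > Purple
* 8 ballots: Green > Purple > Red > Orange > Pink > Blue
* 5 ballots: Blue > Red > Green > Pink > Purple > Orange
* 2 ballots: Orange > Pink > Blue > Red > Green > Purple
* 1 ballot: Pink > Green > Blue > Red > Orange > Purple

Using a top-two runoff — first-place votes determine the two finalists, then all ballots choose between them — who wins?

Round 1 first-place votes: Orange 16, Green 8, Blue 5, Red 4, Pink 1, Purple 0. Orange and Green advance.
Runoff: Orange is ranked above Green on 16 ballots, Green above Orange on 18.

Green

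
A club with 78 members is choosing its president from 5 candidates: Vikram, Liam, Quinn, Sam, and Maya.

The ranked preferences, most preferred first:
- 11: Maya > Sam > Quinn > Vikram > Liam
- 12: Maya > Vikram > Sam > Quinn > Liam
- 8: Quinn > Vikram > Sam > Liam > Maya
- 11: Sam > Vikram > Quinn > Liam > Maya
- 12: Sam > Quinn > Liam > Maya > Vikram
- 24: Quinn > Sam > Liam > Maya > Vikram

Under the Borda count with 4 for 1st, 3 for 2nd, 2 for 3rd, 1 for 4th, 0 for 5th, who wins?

Vikram: 11×1 + 12×3 + 8×3 + 11×3 + 12×0 + 24×0 = 104
Liam: 11×0 + 12×0 + 8×1 + 11×1 + 12×2 + 24×2 = 91
Quinn: 11×2 + 12×1 + 8×4 + 11×2 + 12×3 + 24×4 = 220
Sam: 11×3 + 12×2 + 8×2 + 11×4 + 12×4 + 24×3 = 237
Maya: 11×4 + 12×4 + 8×0 + 11×0 + 12×1 + 24×1 = 128

Sam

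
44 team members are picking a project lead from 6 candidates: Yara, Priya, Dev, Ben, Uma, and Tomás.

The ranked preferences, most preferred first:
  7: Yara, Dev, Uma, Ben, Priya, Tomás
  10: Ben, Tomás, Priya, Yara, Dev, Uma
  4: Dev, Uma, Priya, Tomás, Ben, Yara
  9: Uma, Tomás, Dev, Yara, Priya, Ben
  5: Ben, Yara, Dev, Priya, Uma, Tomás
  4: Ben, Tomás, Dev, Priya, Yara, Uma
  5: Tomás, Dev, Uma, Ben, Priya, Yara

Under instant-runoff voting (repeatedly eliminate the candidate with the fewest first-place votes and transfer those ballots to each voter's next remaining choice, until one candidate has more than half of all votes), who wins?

Round 1: Yara 7, Priya 0, Dev 4, Ben 19, Uma 9, Tomás 5. Priya eliminated.
Round 2: Yara 7, Dev 4, Ben 19, Uma 9, Tomás 5. Dev eliminated.
Round 3: Yara 7, Ben 19, Uma 13, Tomás 5. Tomás eliminated.
Round 4: Yara 7, Ben 19, Uma 18. Yara eliminated.
Round 5: Ben 19, Uma 25. Uma has a majority (≥23).

Uma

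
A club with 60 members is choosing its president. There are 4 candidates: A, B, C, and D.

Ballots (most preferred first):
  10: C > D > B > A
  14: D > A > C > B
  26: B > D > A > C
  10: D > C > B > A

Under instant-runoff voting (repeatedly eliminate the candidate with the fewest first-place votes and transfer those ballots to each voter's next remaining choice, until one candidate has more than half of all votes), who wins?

Round 1: A 0, B 26, C 10, D 24. A eliminated.
Round 2: B 26, C 10, D 24. C eliminated.
Round 3: B 26, D 34. D has a majority (≥31).

D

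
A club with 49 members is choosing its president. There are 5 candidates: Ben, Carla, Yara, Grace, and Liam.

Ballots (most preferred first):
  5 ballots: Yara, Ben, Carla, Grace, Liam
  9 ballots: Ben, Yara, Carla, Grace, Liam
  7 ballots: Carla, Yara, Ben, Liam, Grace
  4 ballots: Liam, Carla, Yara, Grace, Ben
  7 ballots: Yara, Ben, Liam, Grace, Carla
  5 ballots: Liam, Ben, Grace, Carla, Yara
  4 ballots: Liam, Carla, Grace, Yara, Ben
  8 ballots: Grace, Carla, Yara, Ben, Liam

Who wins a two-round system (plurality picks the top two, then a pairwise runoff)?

Round 1 first-place votes: Ben 9, Carla 7, Yara 12, Grace 8, Liam 13. Liam and Yara advance.
Runoff: Liam is ranked above Yara on 13 ballots, Yara above Liam on 36.

Yara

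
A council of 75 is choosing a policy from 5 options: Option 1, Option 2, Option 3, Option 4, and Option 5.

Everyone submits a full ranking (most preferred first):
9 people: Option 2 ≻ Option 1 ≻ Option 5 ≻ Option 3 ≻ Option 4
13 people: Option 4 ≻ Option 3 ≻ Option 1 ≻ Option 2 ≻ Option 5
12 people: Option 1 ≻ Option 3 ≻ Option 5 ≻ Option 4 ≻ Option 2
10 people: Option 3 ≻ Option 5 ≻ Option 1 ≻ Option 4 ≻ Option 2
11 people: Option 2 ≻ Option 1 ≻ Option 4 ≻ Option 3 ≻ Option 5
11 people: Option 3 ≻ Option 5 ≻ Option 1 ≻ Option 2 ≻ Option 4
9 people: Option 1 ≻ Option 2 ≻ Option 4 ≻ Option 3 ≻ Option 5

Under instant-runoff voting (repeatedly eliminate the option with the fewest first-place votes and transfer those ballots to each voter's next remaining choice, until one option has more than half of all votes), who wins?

Option 1

Round 1: Option 1 21, Option 2 20, Option 3 21, Option 4 13, Option 5 0. Option 5 eliminated.
Round 2: Option 1 21, Option 2 20, Option 3 21, Option 4 13. Option 4 eliminated.
Round 3: Option 1 21, Option 2 20, Option 3 34. Option 2 eliminated.
Round 4: Option 1 41, Option 3 34. Option 1 has a majority (≥38).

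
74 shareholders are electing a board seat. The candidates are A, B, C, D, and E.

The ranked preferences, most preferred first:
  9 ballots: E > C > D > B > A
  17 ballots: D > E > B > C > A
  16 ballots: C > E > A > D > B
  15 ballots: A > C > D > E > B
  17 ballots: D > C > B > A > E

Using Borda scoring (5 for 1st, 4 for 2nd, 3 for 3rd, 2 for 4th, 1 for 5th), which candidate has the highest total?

C

A: 9×1 + 17×1 + 16×3 + 15×5 + 17×2 = 183
B: 9×2 + 17×3 + 16×1 + 15×1 + 17×3 = 151
C: 9×4 + 17×2 + 16×5 + 15×4 + 17×4 = 278
D: 9×3 + 17×5 + 16×2 + 15×3 + 17×5 = 274
E: 9×5 + 17×4 + 16×4 + 15×2 + 17×1 = 224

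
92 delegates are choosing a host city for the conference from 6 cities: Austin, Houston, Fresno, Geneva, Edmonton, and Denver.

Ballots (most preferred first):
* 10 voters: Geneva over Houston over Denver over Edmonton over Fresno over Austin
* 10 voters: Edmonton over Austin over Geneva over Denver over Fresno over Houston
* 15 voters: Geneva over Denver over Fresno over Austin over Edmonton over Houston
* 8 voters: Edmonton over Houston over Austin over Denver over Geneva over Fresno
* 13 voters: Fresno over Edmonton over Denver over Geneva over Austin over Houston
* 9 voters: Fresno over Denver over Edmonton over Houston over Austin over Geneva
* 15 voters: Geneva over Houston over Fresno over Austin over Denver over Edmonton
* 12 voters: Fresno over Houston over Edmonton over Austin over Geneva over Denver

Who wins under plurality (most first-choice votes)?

First-place votes: Austin 0, Houston 0, Fresno 34, Geneva 40, Edmonton 18, Denver 0.

Geneva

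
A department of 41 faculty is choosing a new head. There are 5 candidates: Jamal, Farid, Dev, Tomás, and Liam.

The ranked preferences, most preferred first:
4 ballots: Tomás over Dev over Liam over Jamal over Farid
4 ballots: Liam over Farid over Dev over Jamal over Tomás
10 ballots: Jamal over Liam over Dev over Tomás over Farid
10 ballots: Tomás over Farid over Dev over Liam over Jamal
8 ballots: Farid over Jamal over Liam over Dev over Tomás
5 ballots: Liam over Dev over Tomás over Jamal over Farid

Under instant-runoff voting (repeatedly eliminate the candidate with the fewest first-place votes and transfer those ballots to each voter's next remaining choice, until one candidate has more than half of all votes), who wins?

Jamal

Round 1: Jamal 10, Farid 8, Dev 0, Tomás 14, Liam 9. Dev eliminated.
Round 2: Jamal 10, Farid 8, Tomás 14, Liam 9. Farid eliminated.
Round 3: Jamal 18, Tomás 14, Liam 9. Liam eliminated.
Round 4: Jamal 22, Tomás 19. Jamal has a majority (≥21).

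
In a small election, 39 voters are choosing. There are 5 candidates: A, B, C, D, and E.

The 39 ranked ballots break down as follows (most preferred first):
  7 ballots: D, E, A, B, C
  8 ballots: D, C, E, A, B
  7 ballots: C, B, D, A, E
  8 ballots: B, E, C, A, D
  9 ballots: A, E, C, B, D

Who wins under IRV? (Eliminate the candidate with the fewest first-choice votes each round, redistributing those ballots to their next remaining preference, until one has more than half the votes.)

B

Round 1: A 9, B 8, C 7, D 15, E 0. E eliminated.
Round 2: A 9, B 8, C 7, D 15. C eliminated.
Round 3: A 9, B 15, D 15. A eliminated.
Round 4: B 24, D 15. B has a majority (≥20).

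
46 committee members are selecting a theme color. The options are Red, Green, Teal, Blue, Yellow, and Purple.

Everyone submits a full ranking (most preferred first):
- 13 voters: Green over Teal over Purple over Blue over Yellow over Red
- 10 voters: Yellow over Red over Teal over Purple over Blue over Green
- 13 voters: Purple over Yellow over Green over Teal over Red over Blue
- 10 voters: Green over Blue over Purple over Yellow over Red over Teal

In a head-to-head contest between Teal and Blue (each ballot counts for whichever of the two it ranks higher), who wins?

Teal

Teal is ranked above Blue on 36 ballots; Blue above Teal on 10.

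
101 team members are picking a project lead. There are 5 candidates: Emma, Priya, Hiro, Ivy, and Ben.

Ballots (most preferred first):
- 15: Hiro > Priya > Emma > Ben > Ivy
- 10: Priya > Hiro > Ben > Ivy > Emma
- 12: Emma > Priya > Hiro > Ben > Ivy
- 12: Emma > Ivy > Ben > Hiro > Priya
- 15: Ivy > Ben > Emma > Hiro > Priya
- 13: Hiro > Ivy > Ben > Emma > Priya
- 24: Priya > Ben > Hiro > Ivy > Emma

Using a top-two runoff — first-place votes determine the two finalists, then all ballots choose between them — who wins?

Hiro

Round 1 first-place votes: Emma 24, Priya 34, Hiro 28, Ivy 15, Ben 0. Priya and Hiro advance.
Runoff: Priya is ranked above Hiro on 46 ballots, Hiro above Priya on 55.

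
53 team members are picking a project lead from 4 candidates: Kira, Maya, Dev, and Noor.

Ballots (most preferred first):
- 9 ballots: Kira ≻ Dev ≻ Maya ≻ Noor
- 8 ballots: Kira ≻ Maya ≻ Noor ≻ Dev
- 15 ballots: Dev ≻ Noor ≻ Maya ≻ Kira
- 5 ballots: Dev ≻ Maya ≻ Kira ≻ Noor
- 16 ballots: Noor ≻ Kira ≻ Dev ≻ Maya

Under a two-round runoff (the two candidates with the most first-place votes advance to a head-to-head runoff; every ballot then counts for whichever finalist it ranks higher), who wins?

Kira

Round 1 first-place votes: Kira 17, Maya 0, Dev 20, Noor 16. Dev and Kira advance.
Runoff: Dev is ranked above Kira on 20 ballots, Kira above Dev on 33.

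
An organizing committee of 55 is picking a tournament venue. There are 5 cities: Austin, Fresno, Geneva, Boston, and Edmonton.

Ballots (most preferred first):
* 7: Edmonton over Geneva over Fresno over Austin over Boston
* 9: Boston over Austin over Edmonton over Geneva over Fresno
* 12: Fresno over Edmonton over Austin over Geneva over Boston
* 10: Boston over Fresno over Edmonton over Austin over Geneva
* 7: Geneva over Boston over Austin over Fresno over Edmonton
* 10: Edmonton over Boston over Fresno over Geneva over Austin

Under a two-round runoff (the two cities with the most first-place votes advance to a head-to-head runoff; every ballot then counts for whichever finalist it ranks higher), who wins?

Round 1 first-place votes: Austin 0, Fresno 12, Geneva 7, Boston 19, Edmonton 17. Boston and Edmonton advance.
Runoff: Boston is ranked above Edmonton on 26 ballots, Edmonton above Boston on 29.

Edmonton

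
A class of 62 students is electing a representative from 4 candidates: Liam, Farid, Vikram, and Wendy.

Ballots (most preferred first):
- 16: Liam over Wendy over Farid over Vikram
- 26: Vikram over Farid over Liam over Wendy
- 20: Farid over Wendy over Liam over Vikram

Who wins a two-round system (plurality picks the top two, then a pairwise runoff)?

Farid

Round 1 first-place votes: Liam 16, Farid 20, Vikram 26, Wendy 0. Vikram and Farid advance.
Runoff: Vikram is ranked above Farid on 26 ballots, Farid above Vikram on 36.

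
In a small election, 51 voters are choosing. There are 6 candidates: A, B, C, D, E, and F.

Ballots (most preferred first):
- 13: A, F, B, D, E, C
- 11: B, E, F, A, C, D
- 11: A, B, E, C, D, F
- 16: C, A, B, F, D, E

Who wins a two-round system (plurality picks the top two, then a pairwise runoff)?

A

Round 1 first-place votes: A 24, B 11, C 16, D 0, E 0, F 0. A and C advance.
Runoff: A is ranked above C on 35 ballots, C above A on 16.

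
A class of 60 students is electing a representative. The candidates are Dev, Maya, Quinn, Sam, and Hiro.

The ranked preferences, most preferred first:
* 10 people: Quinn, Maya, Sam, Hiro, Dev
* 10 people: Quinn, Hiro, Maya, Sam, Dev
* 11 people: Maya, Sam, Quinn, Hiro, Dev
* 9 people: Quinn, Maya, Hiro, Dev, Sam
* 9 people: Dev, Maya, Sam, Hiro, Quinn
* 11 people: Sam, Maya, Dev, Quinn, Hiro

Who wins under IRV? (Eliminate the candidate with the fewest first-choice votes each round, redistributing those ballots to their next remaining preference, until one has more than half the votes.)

Round 1: Dev 9, Maya 11, Quinn 29, Sam 11, Hiro 0. Hiro eliminated.
Round 2: Dev 9, Maya 11, Quinn 29, Sam 11. Dev eliminated.
Round 3: Maya 20, Quinn 29, Sam 11. Sam eliminated.
Round 4: Maya 31, Quinn 29. Maya has a majority (≥31).

Maya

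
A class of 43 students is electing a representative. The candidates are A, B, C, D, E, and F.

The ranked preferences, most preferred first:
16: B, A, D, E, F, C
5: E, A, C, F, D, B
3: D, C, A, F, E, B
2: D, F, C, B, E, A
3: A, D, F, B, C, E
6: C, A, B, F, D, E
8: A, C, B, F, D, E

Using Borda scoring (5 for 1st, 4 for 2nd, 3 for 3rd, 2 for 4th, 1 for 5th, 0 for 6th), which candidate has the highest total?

A: 16×4 + 5×4 + 3×3 + 2×0 + 3×5 + 6×4 + 8×5 = 172
B: 16×5 + 5×0 + 3×0 + 2×2 + 3×2 + 6×3 + 8×3 = 132
C: 16×0 + 5×3 + 3×4 + 2×3 + 3×1 + 6×5 + 8×4 = 98
D: 16×3 + 5×1 + 3×5 + 2×5 + 3×4 + 6×1 + 8×1 = 104
E: 16×2 + 5×5 + 3×1 + 2×1 + 3×0 + 6×0 + 8×0 = 62
F: 16×1 + 5×2 + 3×2 + 2×4 + 3×3 + 6×2 + 8×2 = 77

A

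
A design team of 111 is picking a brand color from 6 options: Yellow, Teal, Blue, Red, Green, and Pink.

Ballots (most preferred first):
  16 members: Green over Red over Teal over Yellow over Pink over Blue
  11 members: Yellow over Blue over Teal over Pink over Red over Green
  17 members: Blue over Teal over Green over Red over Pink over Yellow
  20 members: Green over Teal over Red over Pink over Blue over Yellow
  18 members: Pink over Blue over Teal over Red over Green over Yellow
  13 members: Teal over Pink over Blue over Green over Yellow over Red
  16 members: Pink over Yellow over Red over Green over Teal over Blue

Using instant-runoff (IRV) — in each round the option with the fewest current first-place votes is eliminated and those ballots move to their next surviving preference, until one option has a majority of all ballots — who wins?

Pink

Round 1: Yellow 11, Teal 13, Blue 17, Red 0, Green 36, Pink 34. Red eliminated.
Round 2: Yellow 11, Teal 13, Blue 17, Green 36, Pink 34. Yellow eliminated.
Round 3: Teal 13, Blue 28, Green 36, Pink 34. Teal eliminated.
Round 4: Blue 28, Green 36, Pink 47. Blue eliminated.
Round 5: Green 53, Pink 58. Pink has a majority (≥56).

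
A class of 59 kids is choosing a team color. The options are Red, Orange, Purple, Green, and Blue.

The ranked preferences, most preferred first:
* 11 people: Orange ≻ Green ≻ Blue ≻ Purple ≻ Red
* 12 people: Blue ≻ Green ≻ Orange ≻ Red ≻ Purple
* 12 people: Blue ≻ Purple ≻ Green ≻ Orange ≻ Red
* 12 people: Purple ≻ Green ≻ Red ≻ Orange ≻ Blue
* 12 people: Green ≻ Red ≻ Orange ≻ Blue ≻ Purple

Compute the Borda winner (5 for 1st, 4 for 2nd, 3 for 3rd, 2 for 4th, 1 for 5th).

Green

Red: 11×1 + 12×2 + 12×1 + 12×3 + 12×4 = 131
Orange: 11×5 + 12×3 + 12×2 + 12×2 + 12×3 = 175
Purple: 11×2 + 12×1 + 12×4 + 12×5 + 12×1 = 154
Green: 11×4 + 12×4 + 12×3 + 12×4 + 12×5 = 236
Blue: 11×3 + 12×5 + 12×5 + 12×1 + 12×2 = 189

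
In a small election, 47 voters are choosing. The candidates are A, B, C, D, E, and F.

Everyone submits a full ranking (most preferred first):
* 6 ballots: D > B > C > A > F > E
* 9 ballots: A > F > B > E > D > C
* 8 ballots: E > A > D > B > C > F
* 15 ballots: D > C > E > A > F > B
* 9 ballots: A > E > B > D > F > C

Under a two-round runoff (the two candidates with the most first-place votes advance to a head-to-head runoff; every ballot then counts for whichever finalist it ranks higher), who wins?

A

Round 1 first-place votes: A 18, B 0, C 0, D 21, E 8, F 0. D and A advance.
Runoff: D is ranked above A on 21 ballots, A above D on 26.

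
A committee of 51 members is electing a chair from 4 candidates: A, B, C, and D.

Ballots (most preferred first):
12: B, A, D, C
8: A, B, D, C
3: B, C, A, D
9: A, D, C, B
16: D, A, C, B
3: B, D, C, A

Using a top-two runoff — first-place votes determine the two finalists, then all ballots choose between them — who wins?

Round 1 first-place votes: A 17, B 18, C 0, D 16. B and A advance.
Runoff: B is ranked above A on 18 ballots, A above B on 33.

A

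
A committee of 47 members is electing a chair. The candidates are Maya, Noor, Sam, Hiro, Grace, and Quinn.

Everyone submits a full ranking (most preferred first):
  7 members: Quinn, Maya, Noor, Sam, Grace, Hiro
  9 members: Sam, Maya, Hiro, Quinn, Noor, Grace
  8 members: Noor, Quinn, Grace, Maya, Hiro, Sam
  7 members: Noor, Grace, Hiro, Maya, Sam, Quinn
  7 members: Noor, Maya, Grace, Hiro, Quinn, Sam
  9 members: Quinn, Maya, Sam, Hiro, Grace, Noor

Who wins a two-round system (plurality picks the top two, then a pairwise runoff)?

Round 1 first-place votes: Maya 0, Noor 22, Sam 9, Hiro 0, Grace 0, Quinn 16. Noor and Quinn advance.
Runoff: Noor is ranked above Quinn on 22 ballots, Quinn above Noor on 25.

Quinn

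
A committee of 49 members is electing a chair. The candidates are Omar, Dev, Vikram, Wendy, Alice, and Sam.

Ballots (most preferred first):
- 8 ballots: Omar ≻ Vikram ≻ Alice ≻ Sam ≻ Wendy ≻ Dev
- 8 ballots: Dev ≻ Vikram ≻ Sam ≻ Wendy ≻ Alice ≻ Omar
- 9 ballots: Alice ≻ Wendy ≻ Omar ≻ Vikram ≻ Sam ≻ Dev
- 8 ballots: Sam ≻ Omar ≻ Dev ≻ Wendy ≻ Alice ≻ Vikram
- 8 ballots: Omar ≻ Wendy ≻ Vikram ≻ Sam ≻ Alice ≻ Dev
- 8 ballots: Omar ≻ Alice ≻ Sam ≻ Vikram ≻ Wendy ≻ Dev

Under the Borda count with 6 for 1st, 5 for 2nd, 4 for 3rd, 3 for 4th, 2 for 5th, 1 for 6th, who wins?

Omar: 8×6 + 8×1 + 9×4 + 8×5 + 8×6 + 8×6 = 228
Dev: 8×1 + 8×6 + 9×1 + 8×4 + 8×1 + 8×1 = 113
Vikram: 8×5 + 8×5 + 9×3 + 8×1 + 8×4 + 8×3 = 171
Wendy: 8×2 + 8×3 + 9×5 + 8×3 + 8×5 + 8×2 = 165
Alice: 8×4 + 8×2 + 9×6 + 8×2 + 8×2 + 8×5 = 174
Sam: 8×3 + 8×4 + 9×2 + 8×6 + 8×3 + 8×4 = 178

Omar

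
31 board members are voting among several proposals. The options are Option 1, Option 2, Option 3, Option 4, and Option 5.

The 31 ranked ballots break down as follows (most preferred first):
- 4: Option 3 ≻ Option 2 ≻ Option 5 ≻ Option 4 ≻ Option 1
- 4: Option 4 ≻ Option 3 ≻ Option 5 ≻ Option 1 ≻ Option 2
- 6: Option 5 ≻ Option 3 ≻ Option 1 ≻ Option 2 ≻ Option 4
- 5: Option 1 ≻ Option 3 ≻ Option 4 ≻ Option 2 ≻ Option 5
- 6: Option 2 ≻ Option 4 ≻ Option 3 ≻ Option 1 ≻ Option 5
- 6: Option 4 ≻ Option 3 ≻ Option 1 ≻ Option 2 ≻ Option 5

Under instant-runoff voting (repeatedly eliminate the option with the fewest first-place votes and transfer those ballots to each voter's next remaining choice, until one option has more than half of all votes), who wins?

Round 1: Option 1 5, Option 2 6, Option 3 4, Option 4 10, Option 5 6. Option 3 eliminated.
Round 2: Option 1 5, Option 2 10, Option 4 10, Option 5 6. Option 1 eliminated.
Round 3: Option 2 10, Option 4 15, Option 5 6. Option 5 eliminated.
Round 4: Option 2 16, Option 4 15. Option 2 has a majority (≥16).

Option 2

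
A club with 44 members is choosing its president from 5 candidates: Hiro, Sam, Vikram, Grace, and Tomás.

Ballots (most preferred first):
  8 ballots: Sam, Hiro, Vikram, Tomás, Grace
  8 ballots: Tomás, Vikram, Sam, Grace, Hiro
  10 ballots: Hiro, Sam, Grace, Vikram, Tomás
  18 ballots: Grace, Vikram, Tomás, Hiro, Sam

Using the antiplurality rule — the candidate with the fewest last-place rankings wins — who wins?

Vikram

Last-place votes: Hiro 8, Sam 18, Vikram 0, Grace 8, Tomás 10.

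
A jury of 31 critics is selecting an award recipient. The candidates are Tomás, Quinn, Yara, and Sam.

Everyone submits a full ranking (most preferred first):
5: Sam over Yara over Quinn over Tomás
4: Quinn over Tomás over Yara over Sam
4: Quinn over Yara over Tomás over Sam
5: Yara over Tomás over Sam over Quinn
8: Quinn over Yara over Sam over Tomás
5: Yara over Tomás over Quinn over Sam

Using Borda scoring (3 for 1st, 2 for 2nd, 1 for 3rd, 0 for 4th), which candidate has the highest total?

Yara

Tomás: 5×0 + 4×2 + 4×1 + 5×2 + 8×0 + 5×2 = 32
Quinn: 5×1 + 4×3 + 4×3 + 5×0 + 8×3 + 5×1 = 58
Yara: 5×2 + 4×1 + 4×2 + 5×3 + 8×2 + 5×3 = 68
Sam: 5×3 + 4×0 + 4×0 + 5×1 + 8×1 + 5×0 = 28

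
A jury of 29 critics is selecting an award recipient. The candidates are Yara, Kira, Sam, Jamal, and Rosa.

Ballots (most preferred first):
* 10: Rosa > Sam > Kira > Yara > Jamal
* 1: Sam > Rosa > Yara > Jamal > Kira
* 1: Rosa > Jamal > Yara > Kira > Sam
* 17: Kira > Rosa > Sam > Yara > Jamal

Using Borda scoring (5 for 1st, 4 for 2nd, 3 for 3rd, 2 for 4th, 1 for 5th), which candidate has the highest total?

Yara: 10×2 + 1×3 + 1×3 + 17×2 = 60
Kira: 10×3 + 1×1 + 1×2 + 17×5 = 118
Sam: 10×4 + 1×5 + 1×1 + 17×3 = 97
Jamal: 10×1 + 1×2 + 1×4 + 17×1 = 33
Rosa: 10×5 + 1×4 + 1×5 + 17×4 = 127

Rosa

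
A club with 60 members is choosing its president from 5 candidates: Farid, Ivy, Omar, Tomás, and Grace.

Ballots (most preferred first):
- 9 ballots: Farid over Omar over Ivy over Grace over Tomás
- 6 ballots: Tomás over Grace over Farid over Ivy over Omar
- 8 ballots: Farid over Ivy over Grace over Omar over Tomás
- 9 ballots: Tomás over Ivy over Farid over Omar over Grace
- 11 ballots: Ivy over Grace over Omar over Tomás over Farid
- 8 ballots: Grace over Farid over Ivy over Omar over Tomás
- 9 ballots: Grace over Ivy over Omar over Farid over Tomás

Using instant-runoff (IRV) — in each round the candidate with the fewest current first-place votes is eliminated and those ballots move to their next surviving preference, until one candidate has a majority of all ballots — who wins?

Grace

Round 1: Farid 17, Ivy 11, Omar 0, Tomás 15, Grace 17. Omar eliminated.
Round 2: Farid 17, Ivy 11, Tomás 15, Grace 17. Ivy eliminated.
Round 3: Farid 17, Tomás 15, Grace 28. Tomás eliminated.
Round 4: Farid 26, Grace 34. Grace has a majority (≥31).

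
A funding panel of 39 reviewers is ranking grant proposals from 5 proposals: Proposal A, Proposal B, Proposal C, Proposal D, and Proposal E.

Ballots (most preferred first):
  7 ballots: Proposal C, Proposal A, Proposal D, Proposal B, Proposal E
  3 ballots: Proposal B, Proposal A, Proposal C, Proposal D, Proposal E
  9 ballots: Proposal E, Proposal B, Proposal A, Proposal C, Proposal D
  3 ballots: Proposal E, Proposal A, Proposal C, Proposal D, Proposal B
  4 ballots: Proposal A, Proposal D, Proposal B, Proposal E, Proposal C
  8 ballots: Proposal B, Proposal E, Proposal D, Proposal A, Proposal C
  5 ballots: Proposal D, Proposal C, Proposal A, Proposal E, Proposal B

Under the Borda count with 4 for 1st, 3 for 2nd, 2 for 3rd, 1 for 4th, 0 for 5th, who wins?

Proposal A: 7×3 + 3×3 + 9×2 + 3×3 + 4×4 + 8×1 + 5×2 = 91
Proposal B: 7×1 + 3×4 + 9×3 + 3×0 + 4×2 + 8×4 + 5×0 = 86
Proposal C: 7×4 + 3×2 + 9×1 + 3×2 + 4×0 + 8×0 + 5×3 = 64
Proposal D: 7×2 + 3×1 + 9×0 + 3×1 + 4×3 + 8×2 + 5×4 = 68
Proposal E: 7×0 + 3×0 + 9×4 + 3×4 + 4×1 + 8×3 + 5×1 = 81

Proposal A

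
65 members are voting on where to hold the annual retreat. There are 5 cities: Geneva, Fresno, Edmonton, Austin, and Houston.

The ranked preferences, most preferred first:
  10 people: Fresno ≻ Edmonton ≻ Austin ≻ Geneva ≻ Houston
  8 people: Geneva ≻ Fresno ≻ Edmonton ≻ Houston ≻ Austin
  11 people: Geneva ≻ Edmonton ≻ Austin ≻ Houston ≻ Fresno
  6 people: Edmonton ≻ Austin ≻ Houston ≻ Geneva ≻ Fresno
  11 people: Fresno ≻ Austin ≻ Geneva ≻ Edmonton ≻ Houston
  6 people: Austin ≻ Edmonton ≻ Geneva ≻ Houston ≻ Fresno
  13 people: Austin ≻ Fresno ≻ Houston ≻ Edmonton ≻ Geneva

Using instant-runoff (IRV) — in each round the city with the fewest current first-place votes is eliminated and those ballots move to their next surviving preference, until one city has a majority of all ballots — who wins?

Round 1: Geneva 19, Fresno 21, Edmonton 6, Austin 19, Houston 0. Houston eliminated.
Round 2: Geneva 19, Fresno 21, Edmonton 6, Austin 19. Edmonton eliminated.
Round 3: Geneva 19, Fresno 21, Austin 25. Geneva eliminated.
Round 4: Fresno 29, Austin 36. Austin has a majority (≥33).

Austin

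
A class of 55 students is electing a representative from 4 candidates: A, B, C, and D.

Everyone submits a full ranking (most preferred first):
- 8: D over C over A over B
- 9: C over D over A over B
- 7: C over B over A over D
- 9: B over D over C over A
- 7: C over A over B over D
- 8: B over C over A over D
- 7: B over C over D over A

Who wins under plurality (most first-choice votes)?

B

First-place votes: A 0, B 24, C 23, D 8.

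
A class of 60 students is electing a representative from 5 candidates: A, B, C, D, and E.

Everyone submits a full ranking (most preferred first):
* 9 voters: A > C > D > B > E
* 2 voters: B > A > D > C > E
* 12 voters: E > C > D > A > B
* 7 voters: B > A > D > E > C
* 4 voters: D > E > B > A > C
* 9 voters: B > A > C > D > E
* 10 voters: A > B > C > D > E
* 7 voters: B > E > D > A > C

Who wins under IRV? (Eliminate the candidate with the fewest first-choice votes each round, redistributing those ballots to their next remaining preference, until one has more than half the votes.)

Round 1: A 19, B 25, C 0, D 4, E 12. C eliminated.
Round 2: A 19, B 25, D 4, E 12. D eliminated.
Round 3: A 19, B 25, E 16. E eliminated.
Round 4: A 31, B 29. A has a majority (≥31).

A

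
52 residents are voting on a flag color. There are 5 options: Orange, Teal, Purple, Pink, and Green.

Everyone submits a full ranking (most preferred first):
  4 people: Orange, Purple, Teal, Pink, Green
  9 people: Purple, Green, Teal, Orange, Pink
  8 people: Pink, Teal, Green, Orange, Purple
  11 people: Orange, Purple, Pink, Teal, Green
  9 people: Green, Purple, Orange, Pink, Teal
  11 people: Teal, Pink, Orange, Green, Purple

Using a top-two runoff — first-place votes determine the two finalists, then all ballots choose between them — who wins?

Teal

Round 1 first-place votes: Orange 15, Teal 11, Purple 9, Pink 8, Green 9. Orange and Teal advance.
Runoff: Orange is ranked above Teal on 24 ballots, Teal above Orange on 28.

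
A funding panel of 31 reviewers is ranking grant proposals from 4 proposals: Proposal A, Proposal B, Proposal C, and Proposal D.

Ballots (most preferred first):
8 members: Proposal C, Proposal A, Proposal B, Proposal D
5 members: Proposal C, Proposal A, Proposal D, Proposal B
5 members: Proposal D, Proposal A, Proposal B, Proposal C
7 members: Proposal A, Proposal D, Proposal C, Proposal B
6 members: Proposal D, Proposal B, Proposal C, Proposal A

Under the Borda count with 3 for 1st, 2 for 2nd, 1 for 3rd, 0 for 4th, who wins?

Proposal A: 8×2 + 5×2 + 5×2 + 7×3 + 6×0 = 57
Proposal B: 8×1 + 5×0 + 5×1 + 7×0 + 6×2 = 25
Proposal C: 8×3 + 5×3 + 5×0 + 7×1 + 6×1 = 52
Proposal D: 8×0 + 5×1 + 5×3 + 7×2 + 6×3 = 52

Proposal A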